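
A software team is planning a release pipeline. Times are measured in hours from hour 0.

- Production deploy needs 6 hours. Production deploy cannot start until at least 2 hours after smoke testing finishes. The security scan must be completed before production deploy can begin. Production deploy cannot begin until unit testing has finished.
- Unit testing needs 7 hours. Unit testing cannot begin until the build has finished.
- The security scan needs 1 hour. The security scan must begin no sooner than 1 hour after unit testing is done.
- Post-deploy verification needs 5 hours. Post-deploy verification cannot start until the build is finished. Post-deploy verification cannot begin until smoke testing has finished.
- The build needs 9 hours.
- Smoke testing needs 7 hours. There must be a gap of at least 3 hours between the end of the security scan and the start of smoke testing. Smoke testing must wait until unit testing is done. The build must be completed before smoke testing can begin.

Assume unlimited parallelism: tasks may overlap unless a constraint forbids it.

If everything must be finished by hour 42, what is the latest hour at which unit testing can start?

15

Nothing follows production deploy; the deadline of hour 42 is its only limit. It must start by 42 − 6 = hour 36.
To finish by hour 42, post-deploy verification (duration 5) must start no later than hour 37.
Smoke testing feeds production deploy (must start by hour 36, minus 2-hour gap → hour 34); post-deploy verification (must start by hour 37). Taking the minimum, smoke testing must finish by hour 34 and start by 34 − 7 = hour 27.
The security scan has several dependents: smoke testing (must start by hour 27, minus 3-hour gap → hour 24); production deploy (must start by hour 36). The earliest of those limits is hour 24, so the security scan must start by 24 − 1 = hour 23.
For unit testing: the security scan (must start by hour 23, minus 1-hour gap → hour 22); smoke testing (must start by hour 27); production deploy (must start by hour 36). The most restrictive is hour 22; with a 7-hour duration, unit testing must start by hour 15.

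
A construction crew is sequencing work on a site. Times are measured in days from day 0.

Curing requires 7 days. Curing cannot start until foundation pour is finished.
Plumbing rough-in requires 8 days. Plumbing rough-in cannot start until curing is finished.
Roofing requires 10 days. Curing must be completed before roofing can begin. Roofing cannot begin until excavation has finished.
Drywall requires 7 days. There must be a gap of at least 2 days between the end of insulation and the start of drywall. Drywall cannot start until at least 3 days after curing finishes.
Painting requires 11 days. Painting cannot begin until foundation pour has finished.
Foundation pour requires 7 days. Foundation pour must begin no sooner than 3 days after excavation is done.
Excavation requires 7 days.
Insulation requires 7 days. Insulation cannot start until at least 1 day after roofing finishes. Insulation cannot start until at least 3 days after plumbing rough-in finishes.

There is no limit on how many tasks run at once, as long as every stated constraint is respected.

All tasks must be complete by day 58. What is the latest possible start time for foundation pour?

17

Nothing follows drywall; the deadline of day 58 is its only limit. It must start by 58 − 7 = day 51.
Insulation has to be done before drywall (must start by day 51, minus 2-day gap → day 49). That means finishing by day 49, i.e. starting by 49 − 7 = day 42.
Roofing feeds into insulation (must start by day 42, minus 1-day gap → day 41); so roofing must finish by day 41 and therefore start by day 31.
Since insulation (must start by day 42, minus 3-day gap → day 39) depends on it, plumbing rough-in must finish by day 39. Backing off its 8-day duration gives a latest start of day 31.
For curing: roofing (must start by day 31); plumbing rough-in (must start by day 31); drywall (must start by day 51, minus 3-day gap → day 48). The most restrictive is day 31; with a 7-day duration, curing must start by day 24.
Painting must finish by day 58; it takes 11 days, so it must start by 58 − 11 = day 47.
Foundation pour must finish in time for curing (must start by day 24); painting (must start by day 47). The tightest is day 24, so foundation pour must start by 24 − 7 = day 17.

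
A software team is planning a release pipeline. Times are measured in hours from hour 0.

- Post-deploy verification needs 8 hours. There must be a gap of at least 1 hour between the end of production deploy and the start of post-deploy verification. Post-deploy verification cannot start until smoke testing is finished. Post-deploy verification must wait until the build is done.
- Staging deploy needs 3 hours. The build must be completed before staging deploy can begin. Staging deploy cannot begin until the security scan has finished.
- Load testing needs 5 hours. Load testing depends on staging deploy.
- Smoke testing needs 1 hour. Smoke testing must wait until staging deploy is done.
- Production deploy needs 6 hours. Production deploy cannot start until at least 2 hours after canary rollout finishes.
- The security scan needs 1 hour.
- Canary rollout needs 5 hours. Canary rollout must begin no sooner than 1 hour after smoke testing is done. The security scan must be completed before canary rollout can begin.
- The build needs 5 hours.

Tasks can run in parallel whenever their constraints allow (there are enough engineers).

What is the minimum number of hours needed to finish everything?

32

The security scan has no prerequisites, so it starts at hour 0 and finishes at hour 1.
The build has no prerequisites, so it starts at hour 0 and finishes at hour 5.
For staging deploy: the build (finishes hour 5); the security scan (finishes hour 1). Taking the maximum gives a start of hour 5, and it finishes at 5 + 3 = hour 8.
Load testing cannot begin until staging deploy (finishes hour 8). It runs from hour 8 to 8 + 5 = hour 13.
Smoke testing cannot begin until staging deploy (finishes hour 8). It runs from hour 8 to 8 + 1 = hour 9.
Canary rollout needs all of smoke testing (finishes hour 9, plus 1-hour gap → hour 10); the security scan (finishes hour 1). That puts its earliest start at hour 10; it finishes at 10 + 5 = hour 15.
Production deploy waits on canary rollout (finishes hour 15, plus 2-hour gap → hour 17), so it starts at hour 17 and finishes at 17 + 6 = hour 23.
Post-deploy verification needs all of production deploy (finishes hour 23, plus 1-hour gap → hour 24); smoke testing (finishes hour 9); the build (finishes hour 5). That puts its earliest start at hour 24; it finishes at 24 + 8 = hour 32.
All tasks are finished once the last one completes. Finish times: The build at 5, The security scan at 1, Staging deploy at 8, Smoke testing at 9, Canary rollout at 15, Load testing at 13, Production deploy at 23, Post-deploy verification at 32. The latest is hour 32.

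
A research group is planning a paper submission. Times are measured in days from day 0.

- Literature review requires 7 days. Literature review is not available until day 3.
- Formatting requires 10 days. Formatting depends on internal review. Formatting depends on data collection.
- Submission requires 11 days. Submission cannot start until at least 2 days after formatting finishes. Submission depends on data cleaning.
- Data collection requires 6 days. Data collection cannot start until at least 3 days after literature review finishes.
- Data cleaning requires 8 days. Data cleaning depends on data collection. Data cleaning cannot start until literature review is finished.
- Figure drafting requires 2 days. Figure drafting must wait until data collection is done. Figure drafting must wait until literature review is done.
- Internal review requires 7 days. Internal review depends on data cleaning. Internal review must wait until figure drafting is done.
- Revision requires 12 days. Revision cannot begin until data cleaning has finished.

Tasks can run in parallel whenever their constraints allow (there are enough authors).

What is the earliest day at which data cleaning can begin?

Literature review waits on its own release at day 3, so it starts at day 3 and finishes at 3 + 7 = day 10.
Data collection cannot begin until literature review (finishes day 10, plus 3-day gap → day 13). It runs from day 13 to 13 + 6 = day 19.
Data cleaning waits on data collection (finishes day 19); literature review (finishes day 10). The latest of these is day 19, which is the earliest data cleaning can start.

19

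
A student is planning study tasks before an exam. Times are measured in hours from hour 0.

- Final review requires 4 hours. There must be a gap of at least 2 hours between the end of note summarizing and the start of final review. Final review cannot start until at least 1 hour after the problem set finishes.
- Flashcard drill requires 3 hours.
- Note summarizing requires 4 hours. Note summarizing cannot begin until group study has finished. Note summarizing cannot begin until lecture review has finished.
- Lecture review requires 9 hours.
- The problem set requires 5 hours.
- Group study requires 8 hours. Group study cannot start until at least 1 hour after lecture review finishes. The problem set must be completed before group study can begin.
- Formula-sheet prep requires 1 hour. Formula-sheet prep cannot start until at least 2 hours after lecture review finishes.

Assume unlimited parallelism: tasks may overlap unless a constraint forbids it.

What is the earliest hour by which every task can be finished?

28

Nothing blocks flashcard drill, so it runs from hour 0 to hour 3.
Nothing blocks the problem set, so it runs from hour 0 to hour 5.
Lecture review has no prerequisites, so it starts at hour 0 and finishes at hour 9.
Formula-sheet prep waits on lecture review (finishes hour 9, plus 2-hour gap → hour 11), so it starts at hour 11 and finishes at 11 + 1 = hour 12.
For group study: lecture review (finishes hour 9, plus 1-hour gap → hour 10); the problem set (finishes hour 5). Taking the maximum gives a start of hour 10, and it finishes at 10 + 8 = hour 18.
For note summarizing: group study (finishes hour 18); lecture review (finishes hour 9). Taking the maximum gives a start of hour 18, and it finishes at 18 + 4 = hour 22.
Final review has to wait for note summarizing (finishes hour 22, plus 2-hour gap → hour 24); the problem set (finishes hour 5, plus 1-hour gap → hour 6). The latest of these is hour 24, so final review runs hour 24 to 24 + 4 = hour 28.
All tasks are finished once the last one completes. Finish times: Lecture review at 9, The problem set at 5, Flashcard drill at 3, Group study at 18, Note summarizing at 22, Formula-sheet prep at 12, Final review at 28. The latest is hour 28.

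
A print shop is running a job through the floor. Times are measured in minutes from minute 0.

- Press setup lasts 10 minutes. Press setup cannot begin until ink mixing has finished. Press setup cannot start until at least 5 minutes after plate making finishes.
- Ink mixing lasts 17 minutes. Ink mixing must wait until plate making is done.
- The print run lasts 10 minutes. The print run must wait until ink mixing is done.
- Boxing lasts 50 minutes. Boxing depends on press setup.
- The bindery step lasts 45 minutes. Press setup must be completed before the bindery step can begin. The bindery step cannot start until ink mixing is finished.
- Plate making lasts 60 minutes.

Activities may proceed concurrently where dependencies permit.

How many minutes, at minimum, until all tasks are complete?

137

Plate making can start immediately at minute 0; it finishes at minute 60.
Ink mixing waits on plate making (finishes minute 60), so it starts at minute 60 and finishes at 60 + 17 = minute 77.
The print run cannot begin until ink mixing (finishes minute 77). It runs from minute 77 to 77 + 10 = minute 87.
Press setup needs all of ink mixing (finishes minute 77); plate making (finishes minute 60, plus 5-minute gap → minute 65). That puts its earliest start at minute 77; it finishes at 77 + 10 = minute 87.
After press setup (finishes minute 87), boxing can start at minute 87 and finishes at minute 137.
The bindery step has to wait for press setup (finishes minute 87); ink mixing (finishes minute 77). The latest of these is minute 87, so the bindery step runs minute 87 to 87 + 45 = minute 132.
All tasks are finished once the last one completes. Finish times: Plate making at 60, Ink mixing at 77, Press setup at 87, The print run at 87, The bindery step at 132, Boxing at 137. The latest is minute 137.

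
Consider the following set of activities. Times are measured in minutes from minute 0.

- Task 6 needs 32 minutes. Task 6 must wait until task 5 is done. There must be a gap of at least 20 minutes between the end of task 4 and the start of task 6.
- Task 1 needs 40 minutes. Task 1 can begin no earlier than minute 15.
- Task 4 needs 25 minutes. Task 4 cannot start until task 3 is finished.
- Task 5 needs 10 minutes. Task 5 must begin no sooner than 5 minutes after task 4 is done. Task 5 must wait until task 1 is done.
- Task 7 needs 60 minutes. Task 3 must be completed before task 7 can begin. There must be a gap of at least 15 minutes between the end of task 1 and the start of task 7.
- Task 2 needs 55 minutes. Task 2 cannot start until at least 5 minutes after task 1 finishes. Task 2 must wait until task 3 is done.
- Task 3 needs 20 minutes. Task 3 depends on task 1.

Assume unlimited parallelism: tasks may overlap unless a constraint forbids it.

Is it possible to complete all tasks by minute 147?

Task 1 waits on its own release at minute 15, so it starts at minute 15 and finishes at 15 + 40 = minute 55.
Task 3 waits on task 1 (finishes minute 55), so it starts at minute 55 and finishes at 55 + 20 = minute 75.
Task 7 has to wait for task 3 (finishes minute 75); task 1 (finishes minute 55, plus 15-minute gap → minute 70). The latest of these is minute 75, so task 7 runs minute 75 to 75 + 60 = minute 135.
Task 4 waits on task 3 (finishes minute 75), so it starts at minute 75 and finishes at 75 + 25 = minute 100.
Task 5 cannot start until task 4 (finishes minute 100, plus 5-minute gap → minute 105); task 1 (finishes minute 55). The controlling bound is minute 105, so task 5 finishes at 105 + 10 = minute 115.
For task 6: task 5 (finishes minute 115); task 4 (finishes minute 100, plus 20-minute gap → minute 120). Taking the maximum gives a start of minute 120, and it finishes at 120 + 32 = minute 152.
Task 2 has to wait for task 1 (finishes minute 55, plus 5-minute gap → minute 60); task 3 (finishes minute 75). The latest of these is minute 75, so task 2 runs minute 75 to 75 + 55 = minute 130.
The earliest everything can be done is minute 152, which is after the deadline of 147, so it is not possible.

No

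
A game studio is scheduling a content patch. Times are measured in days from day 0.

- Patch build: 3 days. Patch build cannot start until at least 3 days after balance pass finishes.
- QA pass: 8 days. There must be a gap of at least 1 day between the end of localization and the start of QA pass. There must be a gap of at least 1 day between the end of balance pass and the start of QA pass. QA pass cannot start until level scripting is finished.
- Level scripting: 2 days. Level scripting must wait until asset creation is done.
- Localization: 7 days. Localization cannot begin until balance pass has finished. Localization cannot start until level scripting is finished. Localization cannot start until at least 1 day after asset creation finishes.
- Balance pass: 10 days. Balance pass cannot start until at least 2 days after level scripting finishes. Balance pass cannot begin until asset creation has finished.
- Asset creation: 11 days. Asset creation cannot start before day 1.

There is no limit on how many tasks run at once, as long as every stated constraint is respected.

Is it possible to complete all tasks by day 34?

Asset creation waits on its own release at day 1, so it starts at day 1 and finishes at 1 + 11 = day 12.
Level scripting waits on asset creation (finishes day 12), so it starts at day 12 and finishes at 12 + 2 = day 14.
For balance pass: level scripting (finishes day 14, plus 2-day gap → day 16); asset creation (finishes day 12). Taking the maximum gives a start of day 16, and it finishes at 16 + 10 = day 26.
Patch build cannot begin until balance pass (finishes day 26, plus 3-day gap → day 29). It runs from day 29 to 29 + 3 = day 32.
Localization cannot start until balance pass (finishes day 26); level scripting (finishes day 14); asset creation (finishes day 12, plus 1-day gap → day 13). The controlling bound is day 26, so localization finishes at 26 + 7 = day 33.
For QA pass: localization (finishes day 33, plus 1-day gap → day 34); balance pass (finishes day 26, plus 1-day gap → day 27); level scripting (finishes day 14). Taking the maximum gives a start of day 34, and it finishes at 34 + 8 = day 42.
The earliest everything can be done is day 42, which is after the deadline of 34, so it is not possible.

No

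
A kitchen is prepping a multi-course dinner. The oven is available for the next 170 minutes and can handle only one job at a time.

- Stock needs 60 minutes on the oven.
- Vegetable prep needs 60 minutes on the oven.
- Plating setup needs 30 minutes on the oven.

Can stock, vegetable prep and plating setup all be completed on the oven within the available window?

Yes

Running back to back, the jobs need 60 + 60 + 30 = 150 minutes on the oven.
Since 150 ≤ 170, they fit within the window.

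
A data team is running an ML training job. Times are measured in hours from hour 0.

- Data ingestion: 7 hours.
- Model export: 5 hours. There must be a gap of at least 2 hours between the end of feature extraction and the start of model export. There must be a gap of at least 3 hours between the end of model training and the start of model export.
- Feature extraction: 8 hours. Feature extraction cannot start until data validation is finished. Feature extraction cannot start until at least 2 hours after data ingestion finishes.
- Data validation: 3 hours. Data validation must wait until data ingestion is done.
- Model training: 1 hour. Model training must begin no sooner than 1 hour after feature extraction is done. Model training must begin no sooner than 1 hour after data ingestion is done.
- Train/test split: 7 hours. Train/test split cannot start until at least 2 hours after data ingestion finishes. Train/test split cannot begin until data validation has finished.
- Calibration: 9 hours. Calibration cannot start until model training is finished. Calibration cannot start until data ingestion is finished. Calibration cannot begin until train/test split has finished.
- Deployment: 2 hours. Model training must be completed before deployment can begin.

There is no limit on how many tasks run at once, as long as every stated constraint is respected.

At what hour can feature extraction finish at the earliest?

18

Data ingestion can start immediately at hour 0; it finishes at hour 7.
Data validation waits on data ingestion (finishes hour 7), so it starts at hour 7 and finishes at 7 + 3 = hour 10.
Feature extraction has to wait for data validation (finishes hour 10); data ingestion (finishes hour 7, plus 2-hour gap → hour 9). The latest of these is hour 10, so feature extraction runs hour 10 to 10 + 8 = hour 18.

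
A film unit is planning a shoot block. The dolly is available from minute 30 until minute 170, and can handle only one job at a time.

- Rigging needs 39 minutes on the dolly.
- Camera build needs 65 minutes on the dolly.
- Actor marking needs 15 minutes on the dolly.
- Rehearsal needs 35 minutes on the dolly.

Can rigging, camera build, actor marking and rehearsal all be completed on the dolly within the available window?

No

The dolly window is 170 − 30 = 140 minutes.
Running back to back, the jobs need 39 + 65 + 15 + 35 = 154 minutes on the dolly.
Since 154 > 140, they cannot all fit.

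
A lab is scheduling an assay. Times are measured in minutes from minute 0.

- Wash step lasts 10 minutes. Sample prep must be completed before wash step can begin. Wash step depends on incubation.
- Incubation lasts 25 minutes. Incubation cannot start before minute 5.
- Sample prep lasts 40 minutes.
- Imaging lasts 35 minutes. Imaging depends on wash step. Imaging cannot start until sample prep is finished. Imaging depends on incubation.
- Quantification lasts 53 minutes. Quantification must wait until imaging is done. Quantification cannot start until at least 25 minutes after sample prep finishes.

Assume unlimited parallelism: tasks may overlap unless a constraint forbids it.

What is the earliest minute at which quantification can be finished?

Incubation waits on its own release at minute 5, so it starts at minute 5 and finishes at 5 + 25 = minute 30.
Nothing blocks sample prep, so it runs from minute 0 to minute 40.
Wash step has to wait for sample prep (finishes minute 40); incubation (finishes minute 30). The latest of these is minute 40, so wash step runs minute 40 to 40 + 10 = minute 50.
Imaging needs all of wash step (finishes minute 50); sample prep (finishes minute 40); incubation (finishes minute 30). That puts its earliest start at minute 50; it finishes at 50 + 35 = minute 85.
For quantification: imaging (finishes minute 85); sample prep (finishes minute 40, plus 25-minute gap → minute 65). Taking the maximum gives a start of minute 85, and it finishes at 85 + 53 = minute 138.

138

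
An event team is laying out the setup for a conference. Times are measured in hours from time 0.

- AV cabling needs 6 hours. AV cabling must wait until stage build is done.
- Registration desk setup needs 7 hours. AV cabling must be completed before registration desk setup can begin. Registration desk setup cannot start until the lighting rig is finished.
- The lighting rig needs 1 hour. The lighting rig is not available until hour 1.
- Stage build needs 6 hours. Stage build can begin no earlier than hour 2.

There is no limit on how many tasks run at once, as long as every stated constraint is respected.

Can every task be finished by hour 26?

Yes

The lighting rig cannot begin until its own release at hour 1. It runs from hour 1 to 1 + 1 = hour 2.
Stage build cannot begin until its own release at hour 2. It runs from hour 2 to 2 + 6 = hour 8.
AV cabling cannot begin until stage build (finishes hour 8). It runs from hour 8 to 8 + 6 = hour 14.
Registration desk setup cannot start until AV cabling (finishes hour 14); the lighting rig (finishes hour 2). The controlling bound is hour 14, so registration desk setup finishes at 14 + 7 = hour 21.
Every task is finished by hour 21, which is no later than the deadline of 26, so the schedule is feasible.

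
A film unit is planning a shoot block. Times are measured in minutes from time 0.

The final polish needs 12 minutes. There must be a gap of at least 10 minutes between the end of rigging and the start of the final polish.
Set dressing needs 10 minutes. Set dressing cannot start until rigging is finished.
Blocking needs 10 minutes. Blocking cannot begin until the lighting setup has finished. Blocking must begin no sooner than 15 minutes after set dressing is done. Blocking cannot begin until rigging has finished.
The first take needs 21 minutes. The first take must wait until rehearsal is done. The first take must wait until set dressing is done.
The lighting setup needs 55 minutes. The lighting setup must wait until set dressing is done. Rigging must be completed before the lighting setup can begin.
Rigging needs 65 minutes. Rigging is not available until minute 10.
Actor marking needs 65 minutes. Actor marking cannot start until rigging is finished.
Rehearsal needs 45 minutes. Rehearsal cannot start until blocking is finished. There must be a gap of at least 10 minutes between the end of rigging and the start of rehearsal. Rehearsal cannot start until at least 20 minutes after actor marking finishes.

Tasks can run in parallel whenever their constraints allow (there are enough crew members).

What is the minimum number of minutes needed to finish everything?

226

After its own release at minute 10, rigging can start at minute 10 and finishes at minute 75.
After rigging (finishes minute 75, plus 10-minute gap → minute 85), the final polish can start at minute 85 and finishes at minute 97.
Actor marking waits on rigging (finishes minute 75), so it starts at minute 75 and finishes at 75 + 65 = minute 140.
Set dressing waits on rigging (finishes minute 75), so it starts at minute 75 and finishes at 75 + 10 = minute 85.
The lighting setup cannot start until set dressing (finishes minute 85); rigging (finishes minute 75). The controlling bound is minute 85, so the lighting setup finishes at 85 + 55 = minute 140.
Blocking has to wait for the lighting setup (finishes minute 140); set dressing (finishes minute 85, plus 15-minute gap → minute 100); rigging (finishes minute 75). The latest of these is minute 140, so blocking runs minute 140 to 140 + 10 = minute 150.
For rehearsal: blocking (finishes minute 150); rigging (finishes minute 75, plus 10-minute gap → minute 85); actor marking (finishes minute 140, plus 20-minute gap → minute 160). Taking the maximum gives a start of minute 160, and it finishes at 160 + 45 = minute 205.
The first take cannot start until rehearsal (finishes minute 205); set dressing (finishes minute 85). The controlling bound is minute 205, so the first take finishes at 205 + 21 = minute 226.
All tasks are finished once the last one completes. Finish times: Rigging at 75, Set dressing at 85, The lighting setup at 140, Blocking at 150, Actor marking at 140, Rehearsal at 205, The final polish at 97, The first take at 226. The latest is minute 226.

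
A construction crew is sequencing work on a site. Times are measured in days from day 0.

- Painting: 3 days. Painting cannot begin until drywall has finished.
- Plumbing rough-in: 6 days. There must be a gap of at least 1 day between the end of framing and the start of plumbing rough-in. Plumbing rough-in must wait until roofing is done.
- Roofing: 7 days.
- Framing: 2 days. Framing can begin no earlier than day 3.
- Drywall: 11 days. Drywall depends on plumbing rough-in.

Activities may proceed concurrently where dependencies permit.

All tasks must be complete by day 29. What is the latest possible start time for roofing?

2

Nothing follows painting; the deadline of day 29 is its only limit. It must start by 29 − 3 = day 26.
Drywall has to be done before painting (must start by day 26). That means finishing by day 26, i.e. starting by 26 − 11 = day 15.
Plumbing rough-in must finish before drywall (must start by day 15). With a 6-day duration, plumbing rough-in must start by 15 − 6 = day 9.
Roofing has to be done before plumbing rough-in (must start by day 9). That means finishing by day 9, i.e. starting by 9 − 7 = day 2.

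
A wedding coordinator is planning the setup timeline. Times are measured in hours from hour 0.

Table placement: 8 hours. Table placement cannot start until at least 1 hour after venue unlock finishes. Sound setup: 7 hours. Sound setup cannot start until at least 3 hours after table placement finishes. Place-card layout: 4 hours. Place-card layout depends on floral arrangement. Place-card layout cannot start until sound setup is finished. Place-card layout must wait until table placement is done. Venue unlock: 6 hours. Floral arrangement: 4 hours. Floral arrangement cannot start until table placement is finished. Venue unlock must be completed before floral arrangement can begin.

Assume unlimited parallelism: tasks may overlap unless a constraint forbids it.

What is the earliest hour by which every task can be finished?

29

Nothing blocks venue unlock, so it runs from hour 0 to hour 6.
Table placement waits on venue unlock (finishes hour 6, plus 1-hour gap → hour 7), so it starts at hour 7 and finishes at 7 + 8 = hour 15.
After table placement (finishes hour 15, plus 3-hour gap → hour 18), sound setup can start at hour 18 and finishes at hour 25.
Floral arrangement has to wait for table placement (finishes hour 15); venue unlock (finishes hour 6). The latest of these is hour 15, so floral arrangement runs hour 15 to 15 + 4 = hour 19.
Place-card layout needs all of floral arrangement (finishes hour 19); sound setup (finishes hour 25); table placement (finishes hour 15). That puts its earliest start at hour 25; it finishes at 25 + 4 = hour 29.
All tasks are finished once the last one completes. Finish times: Venue unlock at 6, Table placement at 15, Floral arrangement at 19, Sound setup at 25, Place-card layout at 29. The latest is hour 29.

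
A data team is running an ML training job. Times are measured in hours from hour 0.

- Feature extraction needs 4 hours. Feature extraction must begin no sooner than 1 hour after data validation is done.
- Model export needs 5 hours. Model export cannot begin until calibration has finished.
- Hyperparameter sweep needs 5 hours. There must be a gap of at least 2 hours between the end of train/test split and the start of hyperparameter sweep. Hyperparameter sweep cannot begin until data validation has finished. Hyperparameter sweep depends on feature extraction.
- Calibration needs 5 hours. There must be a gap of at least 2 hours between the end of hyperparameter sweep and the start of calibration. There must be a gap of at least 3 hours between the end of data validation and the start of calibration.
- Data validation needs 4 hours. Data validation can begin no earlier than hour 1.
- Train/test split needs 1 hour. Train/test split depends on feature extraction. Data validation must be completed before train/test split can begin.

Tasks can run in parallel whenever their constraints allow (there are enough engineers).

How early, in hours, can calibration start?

Data validation cannot begin until its own release at hour 1. It runs from hour 1 to 1 + 4 = hour 5.
After data validation (finishes hour 5, plus 1-hour gap → hour 6), feature extraction can start at hour 6 and finishes at hour 10.
Train/test split has to wait for feature extraction (finishes hour 10); data validation (finishes hour 5). The latest of these is hour 10, so train/test split runs hour 10 to 10 + 1 = hour 11.
Hyperparameter sweep needs all of train/test split (finishes hour 11, plus 2-hour gap → hour 13); data validation (finishes hour 5); feature extraction (finishes hour 10). That puts its earliest start at hour 13; it finishes at 13 + 5 = hour 18.
Calibration waits on hyperparameter sweep (finishes hour 18, plus 2-hour gap → hour 20); data validation (finishes hour 5, plus 3-hour gap → hour 8). The latest of these is hour 20, which is the earliest calibration can start.

20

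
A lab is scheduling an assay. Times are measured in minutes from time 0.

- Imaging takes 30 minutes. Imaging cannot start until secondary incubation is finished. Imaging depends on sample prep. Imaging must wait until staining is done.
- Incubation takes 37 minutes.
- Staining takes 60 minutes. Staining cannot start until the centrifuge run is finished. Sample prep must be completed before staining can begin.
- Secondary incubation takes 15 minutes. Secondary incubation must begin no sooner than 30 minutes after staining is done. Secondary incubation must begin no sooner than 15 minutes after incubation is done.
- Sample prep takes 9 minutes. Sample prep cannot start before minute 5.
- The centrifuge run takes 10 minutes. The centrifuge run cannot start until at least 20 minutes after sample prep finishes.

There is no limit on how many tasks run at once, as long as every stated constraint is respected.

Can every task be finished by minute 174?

Nothing blocks incubation, so it runs from minute 0 to minute 37.
After its own release at minute 5, sample prep can start at minute 5 and finishes at minute 14.
The centrifuge run cannot begin until sample prep (finishes minute 14, plus 20-minute gap → minute 34). It runs from minute 34 to 34 + 10 = minute 44.
For staining: the centrifuge run (finishes minute 44); sample prep (finishes minute 14). Taking the maximum gives a start of minute 44, and it finishes at 44 + 60 = minute 104.
Secondary incubation needs all of staining (finishes minute 104, plus 30-minute gap → minute 134); incubation (finishes minute 37, plus 15-minute gap → minute 52). That puts its earliest start at minute 134; it finishes at 134 + 15 = minute 149.
For imaging: secondary incubation (finishes minute 149); sample prep (finishes minute 14); staining (finishes minute 104). Taking the maximum gives a start of minute 149, and it finishes at 149 + 30 = minute 179.
The earliest everything can be done is minute 179, which is after the deadline of 174, so it is not possible.

No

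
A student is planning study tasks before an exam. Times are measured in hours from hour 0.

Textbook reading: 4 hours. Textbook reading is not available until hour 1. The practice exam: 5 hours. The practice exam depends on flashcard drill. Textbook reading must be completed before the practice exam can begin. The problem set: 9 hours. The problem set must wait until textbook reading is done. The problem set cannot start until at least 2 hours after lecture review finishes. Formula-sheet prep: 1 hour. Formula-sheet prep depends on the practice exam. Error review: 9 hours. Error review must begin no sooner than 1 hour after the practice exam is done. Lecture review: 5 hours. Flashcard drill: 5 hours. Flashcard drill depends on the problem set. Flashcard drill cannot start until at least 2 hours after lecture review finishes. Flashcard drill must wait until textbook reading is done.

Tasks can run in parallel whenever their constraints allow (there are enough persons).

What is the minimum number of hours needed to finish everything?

36

Nothing blocks lecture review, so it runs from hour 0 to hour 5.
Textbook reading cannot begin until its own release at hour 1. It runs from hour 1 to 1 + 4 = hour 5.
For the problem set: textbook reading (finishes hour 5); lecture review (finishes hour 5, plus 2-hour gap → hour 7). Taking the maximum gives a start of hour 7, and it finishes at 7 + 9 = hour 16.
For flashcard drill: the problem set (finishes hour 16); lecture review (finishes hour 5, plus 2-hour gap → hour 7); textbook reading (finishes hour 5). Taking the maximum gives a start of hour 16, and it finishes at 16 + 5 = hour 21.
For the practice exam: flashcard drill (finishes hour 21); textbook reading (finishes hour 5). Taking the maximum gives a start of hour 21, and it finishes at 21 + 5 = hour 26.
Formula-sheet prep waits on the practice exam (finishes hour 26), so it starts at hour 26 and finishes at 26 + 1 = hour 27.
After the practice exam (finishes hour 26, plus 1-hour gap → hour 27), error review can start at hour 27 and finishes at hour 36.
All tasks are finished once the last one completes. Finish times: Textbook reading at 5, Lecture review at 5, The problem set at 16, Flashcard drill at 21, The practice exam at 26, Error review at 36, Formula-sheet prep at 27. The latest is hour 36.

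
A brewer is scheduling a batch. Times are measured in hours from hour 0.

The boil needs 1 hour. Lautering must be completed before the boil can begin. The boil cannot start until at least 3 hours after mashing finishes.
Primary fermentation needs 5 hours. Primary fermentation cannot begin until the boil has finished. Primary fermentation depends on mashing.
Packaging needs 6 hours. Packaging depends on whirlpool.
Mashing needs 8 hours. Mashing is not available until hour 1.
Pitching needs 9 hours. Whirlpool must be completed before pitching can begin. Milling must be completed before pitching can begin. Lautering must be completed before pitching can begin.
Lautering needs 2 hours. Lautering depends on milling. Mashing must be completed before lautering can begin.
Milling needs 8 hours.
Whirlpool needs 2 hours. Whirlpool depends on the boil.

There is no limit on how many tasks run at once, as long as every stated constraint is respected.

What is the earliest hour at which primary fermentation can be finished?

After its own release at hour 1, mashing can start at hour 1 and finishes at hour 9.
Milling has no prerequisites, so it starts at hour 0 and finishes at hour 8.
For lautering: milling (finishes hour 8); mashing (finishes hour 9). Taking the maximum gives a start of hour 9, and it finishes at 9 + 2 = hour 11.
For the boil: lautering (finishes hour 11); mashing (finishes hour 9, plus 3-hour gap → hour 12). Taking the maximum gives a start of hour 12, and it finishes at 12 + 1 = hour 13.
Primary fermentation has to wait for the boil (finishes hour 13); mashing (finishes hour 9). The latest of these is hour 13, so primary fermentation runs hour 13 to 13 + 5 = hour 18.

18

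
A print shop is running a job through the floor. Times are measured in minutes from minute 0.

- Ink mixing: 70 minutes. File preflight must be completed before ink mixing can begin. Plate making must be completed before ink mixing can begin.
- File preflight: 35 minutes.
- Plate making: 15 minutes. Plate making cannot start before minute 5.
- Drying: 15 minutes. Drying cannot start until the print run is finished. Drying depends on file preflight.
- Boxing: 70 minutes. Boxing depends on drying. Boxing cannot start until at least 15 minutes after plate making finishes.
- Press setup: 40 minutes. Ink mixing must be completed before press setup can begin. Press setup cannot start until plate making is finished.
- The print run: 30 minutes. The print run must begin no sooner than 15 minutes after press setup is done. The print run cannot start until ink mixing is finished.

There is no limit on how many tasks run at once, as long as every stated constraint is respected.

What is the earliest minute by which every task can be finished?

Plate making waits on its own release at minute 5, so it starts at minute 5 and finishes at 5 + 15 = minute 20.
File preflight can start immediately at minute 0; it finishes at minute 35.
For ink mixing: file preflight (finishes minute 35); plate making (finishes minute 20). Taking the maximum gives a start of minute 35, and it finishes at 35 + 70 = minute 105.
Press setup needs all of ink mixing (finishes minute 105); plate making (finishes minute 20). That puts its earliest start at minute 105; it finishes at 105 + 40 = minute 145.
The print run needs all of press setup (finishes minute 145, plus 15-minute gap → minute 160); ink mixing (finishes minute 105). That puts its earliest start at minute 160; it finishes at 160 + 30 = minute 190.
Drying cannot start until the print run (finishes minute 190); file preflight (finishes minute 35). The controlling bound is minute 190, so drying finishes at 190 + 15 = minute 205.
Boxing has to wait for drying (finishes minute 205); plate making (finishes minute 20, plus 15-minute gap → minute 35). The latest of these is minute 205, so boxing runs minute 205 to 205 + 70 = minute 275.
All tasks are finished once the last one completes. Finish times: File preflight at 35, Plate making at 20, Ink mixing at 105, Press setup at 145, The print run at 190, Drying at 205, Boxing at 275. The latest is minute 275.

275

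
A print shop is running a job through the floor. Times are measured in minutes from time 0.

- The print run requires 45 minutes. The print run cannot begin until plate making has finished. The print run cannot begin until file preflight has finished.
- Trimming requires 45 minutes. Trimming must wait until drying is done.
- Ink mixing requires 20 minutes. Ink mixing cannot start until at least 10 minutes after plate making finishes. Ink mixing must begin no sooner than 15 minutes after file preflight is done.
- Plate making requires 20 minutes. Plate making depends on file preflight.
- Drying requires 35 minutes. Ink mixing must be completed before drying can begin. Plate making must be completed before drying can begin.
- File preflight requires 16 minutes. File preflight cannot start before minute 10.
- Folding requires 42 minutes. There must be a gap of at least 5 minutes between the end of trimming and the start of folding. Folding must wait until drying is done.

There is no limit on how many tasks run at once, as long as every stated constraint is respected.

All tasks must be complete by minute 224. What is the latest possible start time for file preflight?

31

To finish by minute 224, folding (duration 42) must start no later than minute 182.
Trimming has to be done before folding (must start by minute 182, minus 5-minute gap → minute 177). That means finishing by minute 177, i.e. starting by 177 − 45 = minute 132.
Drying has several dependents: trimming (must start by minute 132); folding (must start by minute 182). The earliest of those limits is minute 132, so drying must start by 132 − 35 = minute 97.
Ink mixing has to be done before drying (must start by minute 97). That means finishing by minute 97, i.e. starting by 97 − 20 = minute 77.
The print run has no dependents, so it just needs to finish by minute 224. Starting by 224 − 45 = minute 179 achieves that.
Plate making must finish in time for ink mixing (must start by minute 77, minus 10-minute gap → minute 67); the print run (must start by minute 179); drying (must start by minute 97). The tightest is minute 67, so plate making must start by 67 − 20 = minute 47.
File preflight must finish in time for plate making (must start by minute 47); ink mixing (must start by minute 77, minus 15-minute gap → minute 62); the print run (must start by minute 179). The tightest is minute 47, so file preflight must start by 47 − 16 = minute 31.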